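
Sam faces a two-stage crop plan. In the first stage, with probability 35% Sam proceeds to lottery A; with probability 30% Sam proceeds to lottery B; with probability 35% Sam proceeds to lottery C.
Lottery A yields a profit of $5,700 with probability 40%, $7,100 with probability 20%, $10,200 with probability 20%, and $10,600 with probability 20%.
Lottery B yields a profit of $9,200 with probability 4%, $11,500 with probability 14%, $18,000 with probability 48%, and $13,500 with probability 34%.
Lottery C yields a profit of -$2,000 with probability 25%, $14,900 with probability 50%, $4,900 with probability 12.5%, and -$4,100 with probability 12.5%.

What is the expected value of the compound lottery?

EV(A) = 0.4 × 5700 + 0.2 × 7100 + 0.2 × 10200 + 0.2 × 10600 = 2280 + 1420 + 2040 + 2120 = 7860
EV(B) = 0.04 × 9200 + 0.14 × 11500 + 0.48 × 18000 + 0.34 × 13500 = 368 + 1610 + 8640 + 4590 = 15208
EV(C) = 0.25 × (-2000) + 0.5 × 14900 + 0.125 × 4900 + 0.125 × (-4100) = -500 + 7450 + 612.5 − 512.5 = 7050
Overall = 0.35 × 7860 + 0.3 × 15208 + 0.35 × 7050 = 2751 + 4562.4 + 2467.5 = 9780.9

$9,780.90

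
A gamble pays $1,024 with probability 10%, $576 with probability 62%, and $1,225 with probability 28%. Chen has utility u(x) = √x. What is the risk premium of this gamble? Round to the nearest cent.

E[u] = 0.1·√1024 + 0.62·√576 + 0.28·√1225 = 0.1·32 + 0.62·24 + 0.28·35 = 27.88
CE = (27.88)² = 777.2944
Risk premium = EV − CE = 802.52 − 777.2944 = 25.2256

$25.23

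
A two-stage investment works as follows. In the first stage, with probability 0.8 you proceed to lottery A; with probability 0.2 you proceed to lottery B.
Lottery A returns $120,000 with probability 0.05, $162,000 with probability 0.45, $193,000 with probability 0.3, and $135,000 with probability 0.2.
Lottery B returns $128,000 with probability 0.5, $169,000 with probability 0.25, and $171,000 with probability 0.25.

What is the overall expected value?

EV(A) = 0.05 × 120000 + 0.45 × 162000 + 0.3 × 193000 + 0.2 × 135000 = 6000 + 72900 + 57900 + 27000 = 163800
EV(B) = 0.5 × 128000 + 0.25 × 169000 + 0.25 × 171000 = 64000 + 42250 + 42750 = 149000
Overall = 0.8 × 163800 + 0.2 × 149000 = 131040 + 29800 = 160840

$160,840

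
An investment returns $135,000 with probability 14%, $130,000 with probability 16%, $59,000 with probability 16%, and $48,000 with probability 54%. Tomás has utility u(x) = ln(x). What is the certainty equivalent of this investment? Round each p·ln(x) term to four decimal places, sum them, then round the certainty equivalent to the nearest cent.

E[u] = 0.14·ln(135000) + 0.16·ln(130000) + 0.16·ln(59000) + 0.54·ln(48000) = 1.6538 + 1.8840 + 1.7576 + 5.8206 = 11.1160
CE = e^11.1160 ≈ 67238.41

$67,238.41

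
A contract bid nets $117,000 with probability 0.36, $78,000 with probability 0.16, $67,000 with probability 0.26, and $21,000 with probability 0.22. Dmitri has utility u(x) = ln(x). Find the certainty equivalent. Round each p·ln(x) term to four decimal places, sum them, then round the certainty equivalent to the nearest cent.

E[u] = 0.36·ln(117000) + 0.16·ln(78000) + 0.26·ln(67000) + 0.22·ln(21000) = 4.2012 + 1.8023 + 2.8892 + 2.1895 = 11.0822
CE = e^11.0822 ≈ 65003.73

$65,003.73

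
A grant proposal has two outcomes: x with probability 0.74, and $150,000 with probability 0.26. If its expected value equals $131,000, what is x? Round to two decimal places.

0.74·x + 0.26·150000 = 131000
0.74·x = 131000 − 39000 = 92000
x = 92000 / 0.74 = 124324.3243

x = $124,324.32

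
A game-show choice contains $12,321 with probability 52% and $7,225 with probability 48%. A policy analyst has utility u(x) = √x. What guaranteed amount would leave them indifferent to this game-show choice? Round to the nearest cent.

E[u] = 0.52·√12321 + 0.48·√7225 = 0.52·111 + 0.48·85 = 98.52
CE = (98.52)² = 9706.1904

$9,706.19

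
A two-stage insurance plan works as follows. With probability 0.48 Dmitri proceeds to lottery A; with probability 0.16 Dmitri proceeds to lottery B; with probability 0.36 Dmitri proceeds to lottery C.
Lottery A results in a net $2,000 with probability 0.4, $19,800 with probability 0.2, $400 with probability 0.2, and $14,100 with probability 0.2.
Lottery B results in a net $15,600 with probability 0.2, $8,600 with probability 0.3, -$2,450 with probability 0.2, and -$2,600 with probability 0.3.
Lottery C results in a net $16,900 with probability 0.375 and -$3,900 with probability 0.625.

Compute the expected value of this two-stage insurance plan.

$5,789.60

EV(A) = 0.4 × 2000 + 0.2 × 19800 + 0.2 × 400 + 0.2 × 14100 = 800 + 3960 + 80 + 2820 = 7660
EV(B) = 0.2 × 15600 + 0.3 × 8600 + 0.2 × (-2450) + 0.3 × (-2600) = 3120 + 2580 − 490 − 780 = 4430
EV(C) = 0.375 × 16900 + 0.625 × (-3900) = 6337.5 − 2437.5 = 3900
Overall = 0.48 × 7660 + 0.16 × 4430 + 0.36 × 3900 = 3676.8 + 708.8 + 1404 = 5789.6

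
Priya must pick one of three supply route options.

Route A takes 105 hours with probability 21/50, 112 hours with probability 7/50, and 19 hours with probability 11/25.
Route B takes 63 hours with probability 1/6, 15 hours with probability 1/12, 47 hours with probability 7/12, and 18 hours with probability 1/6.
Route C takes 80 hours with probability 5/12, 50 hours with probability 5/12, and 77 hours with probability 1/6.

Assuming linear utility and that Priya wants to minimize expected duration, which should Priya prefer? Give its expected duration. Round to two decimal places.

Route B (42.17 hours)

Route A = 21/50 × 105 + 7/50 × 112 + 11/25 × 19 = 44.1 + 15.68 + 8.36 = 68.14
Route B = 1/6 × 63 + 1/12 × 15 + 7/12 × 47 + 1/6 × 18 = 10.5 + 1.25 + 27.4167 + 3 = 42.1667
Route C = 5/12 × 80 + 5/12 × 50 + 1/6 × 77 = 33.3333 + 20.8333 + 12.8333 = 67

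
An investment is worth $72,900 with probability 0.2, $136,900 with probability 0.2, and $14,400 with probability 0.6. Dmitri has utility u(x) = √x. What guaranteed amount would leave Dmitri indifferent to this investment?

E[u] = 0.2·√72900 + 0.2·√136900 + 0.6·√14400 = 0.2·270 + 0.2·370 + 0.6·120 = 200
CE = (200)² = 40000

$40,000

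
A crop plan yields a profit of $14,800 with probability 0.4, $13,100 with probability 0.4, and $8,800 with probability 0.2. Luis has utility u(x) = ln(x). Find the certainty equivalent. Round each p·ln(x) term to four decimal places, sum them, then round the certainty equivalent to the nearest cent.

E[u] = 0.4·ln(14800) + 0.4·ln(13100) + 0.2·ln(8800) = 3.8410 + 3.7921 + 1.8165 = 9.4496
CE = e^9.4496 ≈ 12703.08

$12,703.08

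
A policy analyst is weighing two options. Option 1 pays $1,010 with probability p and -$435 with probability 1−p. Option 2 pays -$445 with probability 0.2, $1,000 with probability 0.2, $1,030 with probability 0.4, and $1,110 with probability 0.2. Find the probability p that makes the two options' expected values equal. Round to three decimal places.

p = 0.817

EV(Option 2) = 0.2 × (-445) + 0.2 × 1000 + 0.4 × 1030 + 0.2 × 1110 = -89 + 200 + 412 + 222 = 745
p·1010 + (1−p)·(-435) = 745
1445p − 435 = 745
p = (745 + 435) / 1445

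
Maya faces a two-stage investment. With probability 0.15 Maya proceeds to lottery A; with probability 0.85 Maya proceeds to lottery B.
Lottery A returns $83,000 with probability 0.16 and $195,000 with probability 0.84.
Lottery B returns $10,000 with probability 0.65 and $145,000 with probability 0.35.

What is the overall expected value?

EV(A) = 0.16 × 83000 + 0.84 × 195000 = 13280 + 163800 = 177080
EV(B) = 0.65 × 10000 + 0.35 × 145000 = 6500 + 50750 = 57250
Overall = 0.15 × 177080 + 0.85 × 57250 = 26562 + 48662.5 = 75224.5

$75,224.50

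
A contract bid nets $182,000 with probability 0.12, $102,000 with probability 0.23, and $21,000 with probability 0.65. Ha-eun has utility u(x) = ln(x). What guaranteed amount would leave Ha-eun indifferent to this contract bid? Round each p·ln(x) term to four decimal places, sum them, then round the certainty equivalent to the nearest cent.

E[u] = 0.12·ln(182000) + 0.23·ln(102000) + 0.65·ln(21000) = 1.4534 + 2.6525 + 6.4690 = 10.5749
CE = e^10.5749 ≈ 39139.99

$39,139.99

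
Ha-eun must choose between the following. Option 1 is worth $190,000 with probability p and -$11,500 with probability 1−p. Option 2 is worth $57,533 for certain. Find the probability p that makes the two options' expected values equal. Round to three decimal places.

p·190000 + (1−p)·(-11500) = 57533
201500p − 11500 = 57533
p = (57533 + 11500) / 201500

p = 0.343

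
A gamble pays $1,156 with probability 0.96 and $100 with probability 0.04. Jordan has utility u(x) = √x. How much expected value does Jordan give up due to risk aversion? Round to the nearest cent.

E[u] = 0.96·√1156 + 0.04·√100 = 0.96·34 + 0.04·10 = 33.04
CE = (33.04)² = 1091.6416
Risk premium = EV − CE = 1113.76 − 1091.6416 = 22.1184

$22.12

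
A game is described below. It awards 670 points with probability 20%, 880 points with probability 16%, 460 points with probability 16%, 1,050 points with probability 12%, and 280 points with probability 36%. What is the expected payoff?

575.2 points

EV = 0.2 × 670 + 0.16 × 880 + 0.16 × 460 + 0.12 × 1050 + 0.36 × 280 = 134 + 140.8 + 73.6 + 126 + 100.8 = 575.2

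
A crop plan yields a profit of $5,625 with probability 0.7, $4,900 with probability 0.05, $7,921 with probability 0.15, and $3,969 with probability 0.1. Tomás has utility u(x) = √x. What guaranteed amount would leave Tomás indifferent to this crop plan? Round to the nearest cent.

E[u] = 0.7·√5625 + 0.05·√4900 + 0.15·√7921 + 0.1·√3969 = 0.7·75 + 0.05·70 + 0.15·89 + 0.1·63 = 75.65
CE = (75.65)² = 5722.9225

$5,722.92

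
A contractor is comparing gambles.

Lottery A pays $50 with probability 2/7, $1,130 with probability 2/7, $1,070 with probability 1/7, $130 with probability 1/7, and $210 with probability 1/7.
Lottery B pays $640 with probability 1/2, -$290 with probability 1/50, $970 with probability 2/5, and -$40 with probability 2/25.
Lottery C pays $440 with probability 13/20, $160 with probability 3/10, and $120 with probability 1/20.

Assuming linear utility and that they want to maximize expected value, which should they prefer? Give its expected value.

Lottery B ($699)

Lottery A = 2/7 × 50 + 2/7 × 1130 + 1/7 × 1070 + 1/7 × 130 + 1/7 × 210 = 14.2857 + 322.8571 + 152.8571 + 18.5714 + 30 = 538.5714
Lottery B = 1/2 × 640 + 1/50 × (-290) + 2/5 × 970 + 2/25 × (-40) = 320 − 5.8 + 388 − 3.2 = 699
Lottery C = 13/20 × 440 + 3/10 × 160 + 1/20 × 120 = 286 + 48 + 6 = 340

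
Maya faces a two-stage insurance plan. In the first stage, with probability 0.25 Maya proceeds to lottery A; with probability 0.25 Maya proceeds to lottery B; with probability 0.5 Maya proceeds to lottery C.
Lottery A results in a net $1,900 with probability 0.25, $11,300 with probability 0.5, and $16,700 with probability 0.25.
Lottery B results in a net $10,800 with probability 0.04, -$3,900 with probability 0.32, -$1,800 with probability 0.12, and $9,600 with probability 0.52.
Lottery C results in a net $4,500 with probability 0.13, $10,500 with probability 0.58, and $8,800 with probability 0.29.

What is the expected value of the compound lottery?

$8,178.50

EV(A) = 0.25 × 1900 + 0.5 × 11300 + 0.25 × 16700 = 475 + 5650 + 4175 = 10300
EV(B) = 0.04 × 10800 + 0.32 × (-3900) + 0.12 × (-1800) + 0.52 × 9600 = 432 − 1248 − 216 + 4992 = 3960
EV(C) = 0.13 × 4500 + 0.58 × 10500 + 0.29 × 8800 = 585 + 6090 + 2552 = 9227
Overall = 0.25 × 10300 + 0.25 × 3960 + 0.5 × 9227 = 2575 + 990 + 4613.5 = 8178.5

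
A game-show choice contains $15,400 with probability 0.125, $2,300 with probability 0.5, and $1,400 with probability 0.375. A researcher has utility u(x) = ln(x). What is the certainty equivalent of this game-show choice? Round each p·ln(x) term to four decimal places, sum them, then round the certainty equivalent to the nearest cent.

$2,421.64

E[u] = 0.125·ln(15400) + 0.5·ln(2300) + 0.375·ln(1400) = 1.2053 + 3.8703 + 2.7166 = 7.7922
CE = e^7.7922 ≈ 2421.64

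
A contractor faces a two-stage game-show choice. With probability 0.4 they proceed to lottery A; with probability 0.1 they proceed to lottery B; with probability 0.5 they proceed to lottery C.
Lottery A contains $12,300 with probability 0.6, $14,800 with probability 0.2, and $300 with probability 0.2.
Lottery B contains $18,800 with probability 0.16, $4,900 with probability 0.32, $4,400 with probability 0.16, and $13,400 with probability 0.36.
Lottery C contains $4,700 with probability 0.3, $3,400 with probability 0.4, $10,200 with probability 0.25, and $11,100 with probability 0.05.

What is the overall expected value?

EV(A) = 0.6 × 12300 + 0.2 × 14800 + 0.2 × 300 = 7380 + 2960 + 60 = 10400
EV(B) = 0.16 × 18800 + 0.32 × 4900 + 0.16 × 4400 + 0.36 × 13400 = 3008 + 1568 + 704 + 4824 = 10104
EV(C) = 0.3 × 4700 + 0.4 × 3400 + 0.25 × 10200 + 0.05 × 11100 = 1410 + 1360 + 2550 + 555 = 5875
Overall = 0.4 × 10400 + 0.1 × 10104 + 0.5 × 5875 = 4160 + 1010.4 + 2937.5 = 8107.9

$8,107.90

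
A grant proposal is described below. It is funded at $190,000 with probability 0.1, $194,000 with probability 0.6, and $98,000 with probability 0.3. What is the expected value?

EV = 0.1 × 190000 + 0.6 × 194000 + 0.3 × 98000 = 19000 + 116400 + 29400 = 164800

$164,800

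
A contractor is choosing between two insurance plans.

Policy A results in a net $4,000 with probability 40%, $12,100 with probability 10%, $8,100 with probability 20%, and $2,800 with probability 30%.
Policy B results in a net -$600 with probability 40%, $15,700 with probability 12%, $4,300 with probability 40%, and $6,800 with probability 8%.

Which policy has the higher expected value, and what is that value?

Policy A ($5,270)

Policy A = 0.4 × 4000 + 0.1 × 12100 + 0.2 × 8100 + 0.3 × 2800 = 1600 + 1210 + 1620 + 840 = 5270
Policy B = 0.4 × (-600) + 0.12 × 15700 + 0.4 × 4300 + 0.08 × 6800 = -240 + 1884 + 1720 + 544 = 3908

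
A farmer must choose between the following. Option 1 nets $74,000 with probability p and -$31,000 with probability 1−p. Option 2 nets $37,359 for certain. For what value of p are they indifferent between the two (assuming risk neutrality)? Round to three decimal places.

p·74000 + (1−p)·(-31000) = 37359
105000p − 31000 = 37359
p = (37359 + 31000) / 105000

p = 0.651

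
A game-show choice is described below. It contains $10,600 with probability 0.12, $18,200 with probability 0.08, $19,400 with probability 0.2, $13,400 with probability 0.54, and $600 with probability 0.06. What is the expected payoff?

EV = 0.12 × 10600 + 0.08 × 18200 + 0.2 × 19400 + 0.54 × 13400 + 0.06 × 600 = 1272 + 1456 + 3880 + 7236 + 36 = 13880

$13,880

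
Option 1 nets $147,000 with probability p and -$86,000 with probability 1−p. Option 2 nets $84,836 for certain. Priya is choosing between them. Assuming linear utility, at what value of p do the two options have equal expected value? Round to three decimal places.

p = 0.733

p·147000 + (1−p)·(-86000) = 84836
233000p − 86000 = 84836
p = (84836 + 86000) / 233000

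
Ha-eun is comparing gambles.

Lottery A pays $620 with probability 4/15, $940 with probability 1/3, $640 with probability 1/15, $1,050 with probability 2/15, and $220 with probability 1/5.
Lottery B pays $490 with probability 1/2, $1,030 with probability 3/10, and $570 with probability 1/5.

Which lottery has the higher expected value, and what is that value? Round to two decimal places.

Lottery A = 4/15 × 620 + 1/3 × 940 + 1/15 × 640 + 2/15 × 1050 + 1/5 × 220 = 165.3333 + 313.3333 + 42.6667 + 140 + 44 = 705.3333
Lottery B = 1/2 × 490 + 3/10 × 1030 + 1/5 × 570 = 245 + 309 + 114 = 668

Lottery A ($705.33)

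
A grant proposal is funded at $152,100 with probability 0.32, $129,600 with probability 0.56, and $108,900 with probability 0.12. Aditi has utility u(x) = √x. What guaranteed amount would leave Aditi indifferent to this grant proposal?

$133,956

E[u] = 0.32·√152100 + 0.56·√129600 + 0.12·√108900 = 0.32·390 + 0.56·360 + 0.12·330 = 366
CE = (366)² = 133956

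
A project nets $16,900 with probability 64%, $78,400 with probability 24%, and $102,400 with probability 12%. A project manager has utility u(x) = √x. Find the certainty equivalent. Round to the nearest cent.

E[u] = 0.64·√16900 + 0.24·√78400 + 0.12·√102400 = 0.64·130 + 0.24·280 + 0.12·320 = 188.8
CE = (188.8)² = 35645.44

$35,645.44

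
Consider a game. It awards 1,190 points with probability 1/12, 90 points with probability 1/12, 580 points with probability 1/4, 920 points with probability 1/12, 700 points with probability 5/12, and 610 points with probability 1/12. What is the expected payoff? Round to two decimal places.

EV = 1/12 × 1190 + 1/12 × 90 + 1/4 × 580 + 1/12 × 920 + 5/12 × 700 + 1/12 × 610 = 99.1667 + 7.5 + 145 + 76.6667 + 291.6667 + 50.8333 = 670.8333

670.83 points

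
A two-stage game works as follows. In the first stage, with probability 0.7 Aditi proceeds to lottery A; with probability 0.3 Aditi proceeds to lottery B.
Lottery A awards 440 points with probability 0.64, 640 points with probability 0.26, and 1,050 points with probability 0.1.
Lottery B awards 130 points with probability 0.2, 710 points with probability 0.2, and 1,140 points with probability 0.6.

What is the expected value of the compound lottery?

EV(A) = 0.64 × 440 + 0.26 × 640 + 0.1 × 1050 = 281.6 + 166.4 + 105 = 553
EV(B) = 0.2 × 130 + 0.2 × 710 + 0.6 × 1140 = 26 + 142 + 684 = 852
Overall = 0.7 × 553 + 0.3 × 852 = 387.1 + 255.6 = 642.7

642.7 points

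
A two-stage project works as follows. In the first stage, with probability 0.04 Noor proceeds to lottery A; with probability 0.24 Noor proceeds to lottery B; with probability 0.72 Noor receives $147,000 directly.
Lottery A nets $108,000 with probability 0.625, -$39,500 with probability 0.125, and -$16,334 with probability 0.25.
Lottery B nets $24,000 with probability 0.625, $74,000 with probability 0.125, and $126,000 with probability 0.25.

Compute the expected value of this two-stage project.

EV(A) = 0.625 × 108000 + 0.125 × (-39500) + 0.25 × (-16334) = 67500 − 4937.5 − 4083.5 = 58479
EV(B) = 0.625 × 24000 + 0.125 × 74000 + 0.25 × 126000 = 15000 + 9250 + 31500 = 55750
Branch C: 147000 (certain)
Overall = 0.04 × 58479 + 0.24 × 55750 + 0.72 × 147000 = 2339.16 + 13380 + 105840 = 121559.16

$121,559.16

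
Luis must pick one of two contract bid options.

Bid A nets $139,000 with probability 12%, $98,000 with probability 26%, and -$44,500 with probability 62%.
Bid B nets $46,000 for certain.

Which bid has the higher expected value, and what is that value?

Bid B ($46,000)

Bid A = 0.12 × 139000 + 0.26 × 98000 + 0.62 × (-44500) = 16680 + 25480 − 27590 = 14570
Bid B: 46000 (certain)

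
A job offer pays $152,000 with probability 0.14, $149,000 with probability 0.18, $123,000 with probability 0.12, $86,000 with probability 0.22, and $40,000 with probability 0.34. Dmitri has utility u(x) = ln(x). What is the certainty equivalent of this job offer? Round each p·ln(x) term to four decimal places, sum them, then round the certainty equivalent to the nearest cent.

$82,743.44

E[u] = 0.14·ln(152000) + 0.18·ln(149000) + 0.12·ln(123000) + 0.22·ln(86000) + 0.34·ln(40000) = 1.6704 + 2.1441 + 1.4064 + 2.4997 + 3.6029 = 11.3235
CE = e^11.3235 ≈ 82743.44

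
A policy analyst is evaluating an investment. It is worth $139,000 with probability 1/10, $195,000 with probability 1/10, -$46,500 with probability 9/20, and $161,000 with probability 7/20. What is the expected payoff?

EV = 1/10 × 139000 + 1/10 × 195000 + 9/20 × (-46500) + 7/20 × 161000 = 13900 + 19500 − 20925 + 56350 = 68825

$68,825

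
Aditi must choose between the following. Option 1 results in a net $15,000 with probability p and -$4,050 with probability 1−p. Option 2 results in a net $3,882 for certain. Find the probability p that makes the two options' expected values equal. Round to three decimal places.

p = 0.416

p·15000 + (1−p)·(-4050) = 3882
19050p − 4050 = 3882
p = (3882 + 4050) / 19050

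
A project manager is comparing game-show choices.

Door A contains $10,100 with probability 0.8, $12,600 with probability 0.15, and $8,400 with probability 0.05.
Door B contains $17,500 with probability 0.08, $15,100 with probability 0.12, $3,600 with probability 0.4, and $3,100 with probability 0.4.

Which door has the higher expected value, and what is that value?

Door A ($10,390)

Door A = 0.8 × 10100 + 0.15 × 12600 + 0.05 × 8400 = 8080 + 1890 + 420 = 10390
Door B = 0.08 × 17500 + 0.12 × 15100 + 0.4 × 3600 + 0.4 × 3100 = 1400 + 1812 + 1440 + 1240 = 5892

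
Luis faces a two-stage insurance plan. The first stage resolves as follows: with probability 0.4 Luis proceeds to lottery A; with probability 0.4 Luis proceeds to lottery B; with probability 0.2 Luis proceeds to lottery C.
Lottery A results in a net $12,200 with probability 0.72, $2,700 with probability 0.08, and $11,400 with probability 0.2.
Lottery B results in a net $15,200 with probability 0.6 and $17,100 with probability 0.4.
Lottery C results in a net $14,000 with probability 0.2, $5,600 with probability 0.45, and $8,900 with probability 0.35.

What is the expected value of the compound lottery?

EV(A) = 0.72 × 12200 + 0.08 × 2700 + 0.2 × 11400 = 8784 + 216 + 2280 = 11280
EV(B) = 0.6 × 15200 + 0.4 × 17100 = 9120 + 6840 = 15960
EV(C) = 0.2 × 14000 + 0.45 × 5600 + 0.35 × 8900 = 2800 + 2520 + 3115 = 8435
Overall = 0.4 × 11280 + 0.4 × 15960 + 0.2 × 8435 = 4512 + 6384 + 1687 = 12583

$12,583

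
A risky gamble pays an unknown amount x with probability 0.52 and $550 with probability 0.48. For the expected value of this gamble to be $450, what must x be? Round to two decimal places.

0.52·x + 0.48·550 = 450
0.52·x = 450 − 264 = 186
x = 186 / 0.52 = 357.6923

x = $357.69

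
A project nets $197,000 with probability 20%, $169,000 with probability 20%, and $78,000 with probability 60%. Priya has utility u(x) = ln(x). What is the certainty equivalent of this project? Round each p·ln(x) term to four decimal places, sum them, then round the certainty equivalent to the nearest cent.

E[u] = 0.2·ln(197000) + 0.2·ln(169000) + 0.6·ln(78000) = 2.4382 + 2.4075 + 6.7587 = 11.6044
CE = e^11.6044 ≈ 109578.89

$109,578.89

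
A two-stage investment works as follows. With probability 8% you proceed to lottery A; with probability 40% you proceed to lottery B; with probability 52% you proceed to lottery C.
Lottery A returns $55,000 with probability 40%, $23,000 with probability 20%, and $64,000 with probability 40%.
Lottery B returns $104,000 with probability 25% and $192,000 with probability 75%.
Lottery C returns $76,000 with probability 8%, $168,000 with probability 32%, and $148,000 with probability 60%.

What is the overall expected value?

EV(A) = 0.4 × 55000 + 0.2 × 23000 + 0.4 × 64000 = 22000 + 4600 + 25600 = 52200
EV(B) = 0.25 × 104000 + 0.75 × 192000 = 26000 + 144000 = 170000
EV(C) = 0.08 × 76000 + 0.32 × 168000 + 0.6 × 148000 = 6080 + 53760 + 88800 = 148640
Overall = 0.08 × 52200 + 0.4 × 170000 + 0.52 × 148640 = 4176 + 68000 + 77292.8 = 149468.8

$149,468.80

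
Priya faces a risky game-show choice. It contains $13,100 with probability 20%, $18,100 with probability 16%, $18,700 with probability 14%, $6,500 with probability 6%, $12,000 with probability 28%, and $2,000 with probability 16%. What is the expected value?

EV = 0.2 × 13100 + 0.16 × 18100 + 0.14 × 18700 + 0.06 × 6500 + 0.28 × 12000 + 0.16 × 2000 = 2620 + 2896 + 2618 + 390 + 3360 + 320 = 12204

$12,204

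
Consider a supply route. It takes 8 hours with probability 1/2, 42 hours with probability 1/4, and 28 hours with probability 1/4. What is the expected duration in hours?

21.5 hours

EV = 1/2 × 8 + 1/4 × 42 + 1/4 × 28 = 4 + 10.5 + 7 = 21.5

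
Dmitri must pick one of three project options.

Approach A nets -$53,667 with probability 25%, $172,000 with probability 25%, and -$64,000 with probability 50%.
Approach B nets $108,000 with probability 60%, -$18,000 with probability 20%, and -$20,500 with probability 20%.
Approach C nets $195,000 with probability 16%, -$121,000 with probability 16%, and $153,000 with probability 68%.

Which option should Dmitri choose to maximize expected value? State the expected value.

Approach C ($115,880)

Approach A = 0.25 × (-53667) + 0.25 × 172000 + 0.5 × (-64000) = -13416.75 + 43000 − 32000 = -2416.75
Approach B = 0.6 × 108000 + 0.2 × (-18000) + 0.2 × (-20500) = 64800 − 3600 − 4100 = 57100
Approach C = 0.16 × 195000 + 0.16 × (-121000) + 0.68 × 153000 = 31200 − 19360 + 104040 = 115880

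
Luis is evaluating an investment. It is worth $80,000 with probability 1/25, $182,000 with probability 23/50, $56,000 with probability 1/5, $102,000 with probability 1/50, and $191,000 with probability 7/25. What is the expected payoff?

$153,640

EV = 1/25 × 80000 + 23/50 × 182000 + 1/5 × 56000 + 1/50 × 102000 + 7/25 × 191000 = 3200 + 83720 + 11200 + 2040 + 53480 = 153640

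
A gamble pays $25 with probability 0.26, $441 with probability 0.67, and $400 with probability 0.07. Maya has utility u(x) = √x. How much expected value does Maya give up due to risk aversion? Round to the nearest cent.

E[u] = 0.26·√25 + 0.67·√441 + 0.07·√400 = 0.26·5 + 0.67·21 + 0.07·20 = 16.77
CE = (16.77)² = 281.2329
Risk premium = EV − CE = 329.97 − 281.2329 = 48.7371

$48.74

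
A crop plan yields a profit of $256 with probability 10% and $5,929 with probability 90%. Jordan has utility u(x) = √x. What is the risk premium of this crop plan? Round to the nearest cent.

$334.89

E[u] = 0.1·√256 + 0.9·√5929 = 0.1·16 + 0.9·77 = 70.9
CE = (70.9)² = 5026.81
Risk premium = EV − CE = 5361.7 − 5026.81 = 334.89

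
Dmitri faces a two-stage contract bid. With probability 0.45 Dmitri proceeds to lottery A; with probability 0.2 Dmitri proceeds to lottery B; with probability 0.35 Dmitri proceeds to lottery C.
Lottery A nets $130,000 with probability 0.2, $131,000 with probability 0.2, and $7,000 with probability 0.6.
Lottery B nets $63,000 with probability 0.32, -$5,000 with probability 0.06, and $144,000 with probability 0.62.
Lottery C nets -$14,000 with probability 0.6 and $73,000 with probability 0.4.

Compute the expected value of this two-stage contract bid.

EV(A) = 0.2 × 130000 + 0.2 × 131000 + 0.6 × 7000 = 26000 + 26200 + 4200 = 56400
EV(B) = 0.32 × 63000 + 0.06 × (-5000) + 0.62 × 144000 = 20160 − 300 + 89280 = 109140
EV(C) = 0.6 × (-14000) + 0.4 × 73000 = -8400 + 29200 = 20800
Overall = 0.45 × 56400 + 0.2 × 109140 + 0.35 × 20800 = 25380 + 21828 + 7280 = 54488

$54,488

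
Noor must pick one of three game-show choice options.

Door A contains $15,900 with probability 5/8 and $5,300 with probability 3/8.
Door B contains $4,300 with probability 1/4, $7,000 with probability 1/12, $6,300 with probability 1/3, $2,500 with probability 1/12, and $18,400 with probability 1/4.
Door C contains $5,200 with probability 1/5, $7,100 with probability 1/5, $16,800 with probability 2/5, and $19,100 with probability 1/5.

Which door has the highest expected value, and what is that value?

Door C ($13,000)

Door A = 5/8 × 15900 + 3/8 × 5300 = 9937.5 + 1987.5 = 11925
Door B = 1/4 × 4300 + 1/12 × 7000 + 1/3 × 6300 + 1/12 × 2500 + 1/4 × 18400 = 1075 + 583.3333 + 2100 + 208.3333 + 4600 = 8566.6667
Door C = 1/5 × 5200 + 1/5 × 7100 + 2/5 × 16800 + 1/5 × 19100 = 1040 + 1420 + 6720 + 3820 = 13000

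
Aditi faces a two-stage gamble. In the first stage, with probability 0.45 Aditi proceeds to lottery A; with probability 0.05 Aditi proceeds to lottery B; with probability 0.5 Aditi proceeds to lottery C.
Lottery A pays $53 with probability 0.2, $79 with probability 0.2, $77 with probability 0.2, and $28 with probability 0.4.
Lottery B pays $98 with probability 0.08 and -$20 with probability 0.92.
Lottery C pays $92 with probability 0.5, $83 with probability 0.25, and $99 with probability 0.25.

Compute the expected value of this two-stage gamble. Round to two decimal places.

EV(A) = 0.2 × 53 + 0.2 × 79 + 0.2 × 77 + 0.4 × 28 = 10.6 + 15.8 + 15.4 + 11.2 = 53
EV(B) = 0.08 × 98 + 0.92 × (-20) = 7.84 − 18.4 = -10.56
EV(C) = 0.5 × 92 + 0.25 × 83 + 0.25 × 99 = 46 + 20.75 + 24.75 = 91.5
Overall = 0.45 × 53 + 0.05 × (-10.56) + 0.5 × 91.5 = 23.85 − 0.528 + 45.75 = 69.072

$69.07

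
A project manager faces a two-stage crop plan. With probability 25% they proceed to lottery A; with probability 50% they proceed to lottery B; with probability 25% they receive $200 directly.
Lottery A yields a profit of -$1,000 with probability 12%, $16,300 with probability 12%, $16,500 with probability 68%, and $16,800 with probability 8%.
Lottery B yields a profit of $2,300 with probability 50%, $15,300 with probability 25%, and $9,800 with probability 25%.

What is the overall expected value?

$7,362.50

EV(A) = 0.12 × (-1000) + 0.12 × 16300 + 0.68 × 16500 + 0.08 × 16800 = -120 + 1956 + 11220 + 1344 = 14400
EV(B) = 0.5 × 2300 + 0.25 × 15300 + 0.25 × 9800 = 1150 + 3825 + 2450 = 7425
Branch C: 200 (certain)
Overall = 0.25 × 14400 + 0.5 × 7425 + 0.25 × 200 = 3600 + 3712.5 + 50 = 7362.5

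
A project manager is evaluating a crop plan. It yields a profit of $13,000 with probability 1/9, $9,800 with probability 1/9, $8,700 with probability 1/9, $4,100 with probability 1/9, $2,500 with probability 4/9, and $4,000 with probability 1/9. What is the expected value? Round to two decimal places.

$5,511.11

EV = 1/9 × 13000 + 1/9 × 9800 + 1/9 × 8700 + 1/9 × 4100 + 4/9 × 2500 + 1/9 × 4000 = 1444.4444 + 1088.8889 + 966.6667 + 455.5556 + 1111.1111 + 444.4444 = 5511.1111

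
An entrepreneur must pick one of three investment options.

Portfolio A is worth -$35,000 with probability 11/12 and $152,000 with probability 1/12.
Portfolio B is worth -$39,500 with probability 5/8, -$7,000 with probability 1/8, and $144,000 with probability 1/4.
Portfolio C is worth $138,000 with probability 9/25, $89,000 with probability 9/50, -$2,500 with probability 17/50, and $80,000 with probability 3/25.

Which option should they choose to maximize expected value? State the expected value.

Portfolio A = 11/12 × (-35000) + 1/12 × 152000 = -32083.3333 + 12666.6667 = -19416.6667
Portfolio B = 5/8 × (-39500) + 1/8 × (-7000) + 1/4 × 144000 = -24687.5 − 875 + 36000 = 10437.5
Portfolio C = 9/25 × 138000 + 9/50 × 89000 + 17/50 × (-2500) + 3/25 × 80000 = 49680 + 16020 − 850 + 9600 = 74450

Portfolio C ($74,450)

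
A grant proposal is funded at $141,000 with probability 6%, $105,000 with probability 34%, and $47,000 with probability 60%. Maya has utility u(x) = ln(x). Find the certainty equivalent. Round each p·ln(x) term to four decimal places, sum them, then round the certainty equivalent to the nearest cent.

E[u] = 0.06·ln(141000) + 0.34·ln(105000) + 0.6·ln(47000) = 0.7114 + 3.9310 + 6.4547 = 11.0971
CE = e^11.0971 ≈ 65979.54

$65,979.54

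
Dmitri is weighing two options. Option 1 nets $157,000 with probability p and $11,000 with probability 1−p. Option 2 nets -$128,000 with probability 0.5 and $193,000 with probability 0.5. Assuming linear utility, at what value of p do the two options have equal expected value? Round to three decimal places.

EV(Option 2) = 0.5 × (-128000) + 0.5 × 193000 = -64000 + 96500 = 32500
p·157000 + (1−p)·11000 = 32500
146000p + 11000 = 32500
p = (32500 − 11000) / 146000

p = 0.147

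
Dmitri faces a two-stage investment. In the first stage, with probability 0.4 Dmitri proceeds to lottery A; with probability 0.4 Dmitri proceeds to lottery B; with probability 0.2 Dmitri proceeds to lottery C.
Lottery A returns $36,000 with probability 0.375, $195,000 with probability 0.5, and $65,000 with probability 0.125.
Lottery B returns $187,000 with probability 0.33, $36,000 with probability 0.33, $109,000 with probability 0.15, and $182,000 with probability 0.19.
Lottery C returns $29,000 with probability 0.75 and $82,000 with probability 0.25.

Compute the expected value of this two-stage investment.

$105,908

EV(A) = 0.375 × 36000 + 0.5 × 195000 + 0.125 × 65000 = 13500 + 97500 + 8125 = 119125
EV(B) = 0.33 × 187000 + 0.33 × 36000 + 0.15 × 109000 + 0.19 × 182000 = 61710 + 11880 + 16350 + 34580 = 124520
EV(C) = 0.75 × 29000 + 0.25 × 82000 = 21750 + 20500 = 42250
Overall = 0.4 × 119125 + 0.4 × 124520 + 0.2 × 42250 = 47650 + 49808 + 8450 = 105908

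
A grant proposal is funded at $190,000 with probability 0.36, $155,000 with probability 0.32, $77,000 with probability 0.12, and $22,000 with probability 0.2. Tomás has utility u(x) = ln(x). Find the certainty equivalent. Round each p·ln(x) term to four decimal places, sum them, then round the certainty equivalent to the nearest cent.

E[u] = 0.36·ln(190000) + 0.32·ln(155000) + 0.12·ln(77000) + 0.2·ln(22000) = 4.3757 + 3.8244 + 1.3502 + 1.9998 = 11.5501
CE = e^11.5501 ≈ 103787.42

$103,787.42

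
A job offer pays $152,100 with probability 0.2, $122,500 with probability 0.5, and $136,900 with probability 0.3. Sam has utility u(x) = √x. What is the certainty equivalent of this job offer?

$132,496

E[u] = 0.2·√152100 + 0.5·√122500 + 0.3·√136900 = 0.2·390 + 0.5·350 + 0.3·370 = 364
CE = (364)² = 132496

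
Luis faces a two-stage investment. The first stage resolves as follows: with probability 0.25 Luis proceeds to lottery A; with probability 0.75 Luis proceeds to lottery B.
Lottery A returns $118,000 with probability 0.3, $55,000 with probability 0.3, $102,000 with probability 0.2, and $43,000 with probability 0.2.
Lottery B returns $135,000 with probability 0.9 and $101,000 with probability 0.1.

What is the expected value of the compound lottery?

$118,925

EV(A) = 0.3 × 118000 + 0.3 × 55000 + 0.2 × 102000 + 0.2 × 43000 = 35400 + 16500 + 20400 + 8600 = 80900
EV(B) = 0.9 × 135000 + 0.1 × 101000 = 121500 + 10100 = 131600
Overall = 0.25 × 80900 + 0.75 × 131600 = 20225 + 98700 = 118925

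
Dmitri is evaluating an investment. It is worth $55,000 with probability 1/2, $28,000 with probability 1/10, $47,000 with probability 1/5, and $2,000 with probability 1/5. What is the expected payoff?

EV = 1/2 × 55000 + 1/10 × 28000 + 1/5 × 47000 + 1/5 × 2000 = 27500 + 2800 + 9400 + 400 = 40100

$40,100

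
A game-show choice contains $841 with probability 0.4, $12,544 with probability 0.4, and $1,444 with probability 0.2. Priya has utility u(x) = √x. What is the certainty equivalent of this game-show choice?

E[u] = 0.4·√841 + 0.4·√12544 + 0.2·√1444 = 0.4·29 + 0.4·112 + 0.2·38 = 64
CE = (64)² = 4096

$4,096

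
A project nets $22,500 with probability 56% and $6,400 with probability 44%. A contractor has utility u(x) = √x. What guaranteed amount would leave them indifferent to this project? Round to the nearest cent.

E[u] = 0.56·√22500 + 0.44·√6400 = 0.56·150 + 0.44·80 = 119.2
CE = (119.2)² = 14208.64

$14,208.64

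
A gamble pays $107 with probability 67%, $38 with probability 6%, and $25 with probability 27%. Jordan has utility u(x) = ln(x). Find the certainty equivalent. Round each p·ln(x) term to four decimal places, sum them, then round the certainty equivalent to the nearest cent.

$67.91

E[u] = 0.67·ln(107) + 0.06·ln(38) + 0.27·ln(25) = 3.1308 + 0.2183 + 0.8691 = 4.2182
CE = e^4.2182 ≈ 67.91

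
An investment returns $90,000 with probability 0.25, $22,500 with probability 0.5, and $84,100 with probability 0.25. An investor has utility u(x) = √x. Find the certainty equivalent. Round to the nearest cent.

E[u] = 0.25·√90000 + 0.5·√22500 + 0.25·√84100 = 0.25·300 + 0.5·150 + 0.25·290 = 222.5
CE = (222.5)² = 49506.25

$49,506.25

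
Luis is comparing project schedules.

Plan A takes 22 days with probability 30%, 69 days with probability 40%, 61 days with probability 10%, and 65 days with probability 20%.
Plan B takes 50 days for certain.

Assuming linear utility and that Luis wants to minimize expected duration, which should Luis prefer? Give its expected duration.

Plan A = 0.3 × 22 + 0.4 × 69 + 0.1 × 61 + 0.2 × 65 = 6.6 + 27.6 + 6.1 + 13 = 53.3
Plan B: 50 (certain)

Plan B (50 days)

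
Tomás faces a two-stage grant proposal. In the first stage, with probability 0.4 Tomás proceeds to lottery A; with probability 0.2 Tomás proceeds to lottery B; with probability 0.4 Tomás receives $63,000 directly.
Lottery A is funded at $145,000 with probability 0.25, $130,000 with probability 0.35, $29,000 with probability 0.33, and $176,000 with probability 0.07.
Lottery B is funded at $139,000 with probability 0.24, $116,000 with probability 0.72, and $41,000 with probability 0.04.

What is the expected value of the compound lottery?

EV(A) = 0.25 × 145000 + 0.35 × 130000 + 0.33 × 29000 + 0.07 × 176000 = 36250 + 45500 + 9570 + 12320 = 103640
EV(B) = 0.24 × 139000 + 0.72 × 116000 + 0.04 × 41000 = 33360 + 83520 + 1640 = 118520
Branch C: 63000 (certain)
Overall = 0.4 × 103640 + 0.2 × 118520 + 0.4 × 63000 = 41456 + 23704 + 25200 = 90360

$90,360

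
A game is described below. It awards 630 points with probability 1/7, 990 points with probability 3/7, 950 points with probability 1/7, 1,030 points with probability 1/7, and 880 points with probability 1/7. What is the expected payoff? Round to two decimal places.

EV = 1/7 × 630 + 3/7 × 990 + 1/7 × 950 + 1/7 × 1030 + 1/7 × 880 = 90 + 424.2857 + 135.7143 + 147.1429 + 125.7143 = 922.8571

922.86 points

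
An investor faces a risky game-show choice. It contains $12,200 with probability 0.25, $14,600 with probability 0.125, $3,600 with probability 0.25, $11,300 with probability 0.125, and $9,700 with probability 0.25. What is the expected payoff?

$9,612.50

EV = 0.25 × 12200 + 0.125 × 14600 + 0.25 × 3600 + 0.125 × 11300 + 0.25 × 9700 = 3050 + 1825 + 900 + 1412.5 + 2425 = 9612.5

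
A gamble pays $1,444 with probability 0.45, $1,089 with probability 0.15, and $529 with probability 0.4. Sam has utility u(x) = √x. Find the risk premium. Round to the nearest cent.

$48.19

E[u] = 0.45·√1444 + 0.15·√1089 + 0.4·√529 = 0.45·38 + 0.15·33 + 0.4·23 = 31.25
CE = (31.25)² = 976.5625
Risk premium = EV − CE = 1024.75 − 976.5625 = 48.1875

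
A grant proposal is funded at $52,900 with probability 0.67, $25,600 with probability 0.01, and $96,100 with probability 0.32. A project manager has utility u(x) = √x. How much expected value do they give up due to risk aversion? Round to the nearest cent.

E[u] = 0.67·√52900 + 0.01·√25600 + 0.32·√96100 = 0.67·230 + 0.01·160 + 0.32·310 = 254.9
CE = (254.9)² = 64974.01
Risk premium = EV − CE = 66451 − 64974.01 = 1476.99

$1,476.99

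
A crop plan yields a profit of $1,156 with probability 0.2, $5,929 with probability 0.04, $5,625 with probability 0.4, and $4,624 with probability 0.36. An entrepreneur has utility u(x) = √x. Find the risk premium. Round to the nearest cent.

$240.79

E[u] = 0.2·√1156 + 0.04·√5929 + 0.4·√5625 + 0.36·√4624 = 0.2·34 + 0.04·77 + 0.4·75 + 0.36·68 = 64.36
CE = (64.36)² = 4142.2096
Risk premium = EV − CE = 4383 − 4142.2096 = 240.7904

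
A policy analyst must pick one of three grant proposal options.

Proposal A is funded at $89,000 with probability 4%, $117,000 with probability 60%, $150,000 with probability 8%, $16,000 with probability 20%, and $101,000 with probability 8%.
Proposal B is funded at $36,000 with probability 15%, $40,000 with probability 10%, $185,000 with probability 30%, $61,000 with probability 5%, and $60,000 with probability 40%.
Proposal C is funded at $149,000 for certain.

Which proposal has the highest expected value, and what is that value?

Proposal C ($149,000)

Proposal A = 0.04 × 89000 + 0.6 × 117000 + 0.08 × 150000 + 0.2 × 16000 + 0.08 × 101000 = 3560 + 70200 + 12000 + 3200 + 8080 = 97040
Proposal B = 0.15 × 36000 + 0.1 × 40000 + 0.3 × 185000 + 0.05 × 61000 + 0.4 × 60000 = 5400 + 4000 + 55500 + 3050 + 24000 = 91950
Proposal C: 149000 (certain)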